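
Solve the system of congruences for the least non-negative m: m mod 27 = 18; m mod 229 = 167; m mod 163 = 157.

The moduli are pairwise coprime; N = 27·229·163 = 1007829.
N/27 = 37327; 37327 ≡ 13 (mod 27); 13·25 ≡ 1, so inverse 25.
N/229 = 4401; 4401 ≡ 50 (mod 229); 50·142 ≡ 1, so inverse 142.
N/163 = 6183; 6183 ≡ 152 (mod 163); 152·74 ≡ 1, so inverse 74.
m ≡ 18·37327·25 + 167·4401·142 + 157·6183·74 = 192996558.
192996558 mod 1007829 = 501219.

501219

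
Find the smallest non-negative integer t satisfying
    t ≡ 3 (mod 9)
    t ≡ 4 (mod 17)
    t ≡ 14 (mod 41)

3540

Combine the congruences pairwise.
From t ≡ 3 (mod 9) write t = 3 + 9s. Substituting into t ≡ 4 (mod 17) gives 9s ≡ 1 (mod 17), and since 9⁻¹ ≡ 2 (mod 17), s ≡ 2. Hence t ≡ 3 + 9·2 = 21 (mod 153).
From t ≡ 21 (mod 153) write t = 21 + 153s. Substituting into t ≡ 14 (mod 41) gives 153s ≡ 34 (mod 41), and since 30⁻¹ ≡ 26 (mod 41), s ≡ 23. Hence t ≡ 21 + 153·23 = 3540 (mod 6273).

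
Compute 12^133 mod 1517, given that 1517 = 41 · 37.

1489

Mod 41: 12 ≡ 12; by Fermat, exponent reduces to 133 mod 40 = 13; 12^13 ≡ 13 (mod 41).
Mod 37: 12 ≡ 12; by Fermat, exponent reduces to 133 mod 36 = 25; 12^25 ≡ 9 (mod 37).
Combine by CRT: x ≡ 13 (mod 41), x ≡ 9 (mod 37) ⇒ x ≡ 1489 (mod 1517).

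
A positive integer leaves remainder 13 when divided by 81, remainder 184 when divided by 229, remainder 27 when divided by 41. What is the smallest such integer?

From n ≡ 13 (mod 81) write n = 13 + 81t. Substituting into n ≡ 184 (mod 229) gives 81t ≡ 171 (mod 229), and since 81⁻¹ ≡ 82 (mod 229), t ≡ 53. Hence n ≡ 13 + 81·53 = 4306 (mod 18549).
From n ≡ 4306 (mod 18549) write n = 4306 + 18549t. Substituting into n ≡ 27 (mod 41) gives 18549t ≡ 26 (mod 41), and since 17⁻¹ ≡ 29 (mod 41), t ≡ 16. Hence n ≡ 4306 + 18549·16 = 301090 (mod 760509).

301090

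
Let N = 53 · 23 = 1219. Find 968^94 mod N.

64

Mod 53: 968 ≡ 14; by Fermat, exponent reduces to 94 mod 52 = 42; 14^42 ≡ 11 (mod 53).
Mod 23: 968 ≡ 2; by Fermat, exponent reduces to 94 mod 22 = 6; 2^6 ≡ 18 (mod 23).
Combine by CRT: x ≡ 11 (mod 53), x ≡ 18 (mod 23) ⇒ x ≡ 64 (mod 1219).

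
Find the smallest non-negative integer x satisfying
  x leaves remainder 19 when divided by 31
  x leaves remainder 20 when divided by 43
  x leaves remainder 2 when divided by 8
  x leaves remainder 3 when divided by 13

75442

The moduli are pairwise coprime; N = 31·43·8·13 = 138632.
N/31 = 4472; 4472 ≡ 8 (mod 31); 8·4 ≡ 1, so inverse 4.
N/43 = 3224; 3224 ≡ 42 (mod 43); 42·42 ≡ 1, so inverse 42.
N/8 = 17329; 17329 ≡ 1 (mod 8), inverse 1.
N/13 = 10664; 10664 ≡ 4 (mod 13); 4·10 ≡ 1, so inverse 10.
x ≡ 19·4472·4 + 20·3224·42 + 2·17329·1 + 3·10664·10 = 3402610.
3402610 mod 138632 = 75442.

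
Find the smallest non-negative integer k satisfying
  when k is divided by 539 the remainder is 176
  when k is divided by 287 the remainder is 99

gcd(539, 287) = 7 and 7 | (99 − 176), so the pair is consistent; merging gives k ≡ 19041 (mod 22099), where 22099 = lcm(539, 287).
The solution is unique modulo lcm(539, 287) = 22099.

19041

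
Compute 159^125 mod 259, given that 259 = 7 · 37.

Mod 7: 159 ≡ 5; by Fermat, exponent reduces to 125 mod 6 = 5; 5^5 ≡ 3 (mod 7).
Mod 37: 159 ≡ 11; by Fermat, exponent reduces to 125 mod 36 = 17; 11^17 ≡ 27 (mod 37).
Combine by CRT: x ≡ 3 (mod 7), x ≡ 27 (mod 37) ⇒ x ≡ 101 (mod 259).

101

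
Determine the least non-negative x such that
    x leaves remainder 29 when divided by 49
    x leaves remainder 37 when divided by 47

225

From x ≡ 29 (mod 49) write x = 29 + 49t. Substituting into x ≡ 37 (mod 47) gives 49t ≡ 8 (mod 47), and since 2⁻¹ ≡ 24 (mod 47), t ≡ 4. Hence x ≡ 29 + 49·4 = 225 (mod 2303).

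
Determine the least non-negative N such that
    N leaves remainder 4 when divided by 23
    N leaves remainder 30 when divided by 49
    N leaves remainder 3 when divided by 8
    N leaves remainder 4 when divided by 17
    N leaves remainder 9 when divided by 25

353859

The moduli are pairwise coprime; M = 23·49·8·17·25 = 3831800.
M/23 = 166600; 166600 ≡ 11 (mod 23); 11·21 ≡ 1, so inverse 21.
M/49 = 78200; 78200 ≡ 45 (mod 49); 45·12 ≡ 1, so inverse 12.
M/8 = 478975; 478975 ≡ 7 (mod 8); 7·7 ≡ 1, so inverse 7.
M/17 = 225400; 225400 ≡ 14 (mod 17); 14·11 ≡ 1, so inverse 11.
M/25 = 153272; 153272 ≡ 22 (mod 25); 22·8 ≡ 1, so inverse 8.
N ≡ 4·166600·21 + 30·78200·12 + 3·478975·7 + 4·225400·11 + 9·153272·8 = 73158059.
73158059 mod 3831800 = 353859.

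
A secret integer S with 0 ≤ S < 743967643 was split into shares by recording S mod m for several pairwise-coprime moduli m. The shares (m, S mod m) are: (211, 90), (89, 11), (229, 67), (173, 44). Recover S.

155396948

The moduli are pairwise coprime; N = 211·89·229·173 = 743967643.
N/211 = 3525913; 3525913 ≡ 103 (mod 211); 103·84 ≡ 1, so inverse 84.
N/89 = 8359187; 8359187 ≡ 40 (mod 89); 40·69 ≡ 1, so inverse 69.
N/229 = 3248767; 3248767 ≡ 173 (mod 229); 173·184 ≡ 1, so inverse 184.
N/173 = 4300391; 4300391 ≡ 130 (mod 173); 130·4 ≡ 1, so inverse 4.
S ≡ 90·3525913·84 + 11·8359187·69 + 67·3248767·184 + 44·4300391·4 = 73808193605.
73808193605 mod 743967643 = 155396948.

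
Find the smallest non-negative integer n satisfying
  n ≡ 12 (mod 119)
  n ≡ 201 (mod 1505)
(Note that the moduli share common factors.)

gcd(119, 1505) = 7 and 7 | (201 − 12), so the pair is consistent; merging gives n ≡ 19766 (mod 25585), where 25585 = lcm(119, 1505).
The solution is unique modulo lcm(119, 1505) = 25585.

19766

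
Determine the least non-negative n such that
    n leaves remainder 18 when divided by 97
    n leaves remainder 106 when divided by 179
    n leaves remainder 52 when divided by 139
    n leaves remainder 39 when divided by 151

25867396

The moduli are pairwise coprime; M = 97·179·139·151 = 364432007.
M/97 = 3757031; 3757031 ≡ 27 (mod 97); 27·18 ≡ 1, so inverse 18.
M/179 = 2035933; 2035933 ≡ 166 (mod 179); 166·55 ≡ 1, so inverse 55.
M/139 = 2621813; 2621813 ≡ 134 (mod 139); 134·111 ≡ 1, so inverse 111.
M/151 = 2413457; 2413457 ≡ 24 (mod 151); 24·107 ≡ 1, so inverse 107.
n ≡ 18·3757031·18 + 106·2035933·55 + 52·2621813·111 + 39·2413457·107 = 38291228131.
38291228131 mod 364432007 = 25867396.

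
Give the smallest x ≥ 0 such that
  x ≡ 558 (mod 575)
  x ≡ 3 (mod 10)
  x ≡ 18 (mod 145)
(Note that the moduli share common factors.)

12633

Combine the congruences pairwise.
gcd(575, 10) = 5 and 5 | (3 − 558), so the pair is consistent; merging gives x ≡ 1133 (mod 1150), where 1150 = lcm(575, 10).
gcd(1150, 145) = 5 and 5 | (18 − 1133), so the pair is consistent; merging gives x ≡ 12633 (mod 33350), where 33350 = lcm(1150, 145).
The solution is unique modulo lcm(575, 10, 145) = 33350.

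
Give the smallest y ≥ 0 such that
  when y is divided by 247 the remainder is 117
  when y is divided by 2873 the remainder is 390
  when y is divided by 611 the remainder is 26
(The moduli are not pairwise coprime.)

gcd(247, 2873) = 13 and 13 | (390 − 117), so the pair is consistent; merging gives y ≡ 9009 (mod 54587), where 54587 = lcm(247, 2873).
gcd(54587, 611) = 13 and 13 | (26 − 9009), so the pair is consistent; merging gives y ≡ 2301663 (mod 2565589), where 2565589 = lcm(54587, 611).
The solution is unique modulo lcm(247, 2873, 611) = 2565589.

2301663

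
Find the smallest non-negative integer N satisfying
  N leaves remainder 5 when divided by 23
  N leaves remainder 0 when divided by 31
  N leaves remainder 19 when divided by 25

The moduli are pairwise coprime; M = 23·31·25 = 17825.
M/23 = 775; 775 ≡ 16 (mod 23); 16·13 ≡ 1, so inverse 13.
M/31 = 575; 575 ≡ 17 (mod 31); 17·11 ≡ 1, so inverse 11.
M/25 = 713; 713 ≡ 13 (mod 25); 13·2 ≡ 1, so inverse 2.
N ≡ 5·775·13 + 0·575·11 + 19·713·2 = 77469.
77469 mod 17825 = 6169.

6169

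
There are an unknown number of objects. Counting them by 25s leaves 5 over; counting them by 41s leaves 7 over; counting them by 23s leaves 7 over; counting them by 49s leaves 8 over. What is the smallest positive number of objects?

The moduli are pairwise coprime; M = 25·41·23·49 = 1155175.
M/25 = 46207; 46207 ≡ 7 (mod 25); 7·18 ≡ 1, so inverse 18.
M/41 = 28175; 28175 ≡ 8 (mod 41); 8·36 ≡ 1, so inverse 36.
M/23 = 50225; 50225 ≡ 16 (mod 23); 16·13 ≡ 1, so inverse 13.
M/49 = 23575; 23575 ≡ 6 (mod 49); 6·41 ≡ 1, so inverse 41.
N ≡ 5·46207·18 + 7·28175·36 + 7·50225·13 + 8·23575·41 = 23561805.
23561805 mod 1155175 = 458305.

458305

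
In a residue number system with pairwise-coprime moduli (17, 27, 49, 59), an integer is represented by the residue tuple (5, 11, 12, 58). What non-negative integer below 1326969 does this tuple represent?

Combine the congruences pairwise.
From x ≡ 5 (mod 17) write x = 5 + 17t. Substituting into x ≡ 11 (mod 27) gives 17t ≡ 6 (mod 27), and since 17⁻¹ ≡ 8 (mod 27), t ≡ 21. Hence x ≡ 5 + 17·21 = 362 (mod 459).
From x ≡ 362 (mod 459) write x = 362 + 459t. Substituting into x ≡ 12 (mod 49) gives 459t ≡ 42 (mod 49), and since 18⁻¹ ≡ 30 (mod 49), t ≡ 35. Hence x ≡ 362 + 459·35 = 16427 (mod 22491).
From x ≡ 16427 (mod 22491) write x = 16427 + 22491t. Substituting into x ≡ 58 (mod 59) gives 22491t ≡ 33 (mod 59), and since 12⁻¹ ≡ 5 (mod 59), t ≡ 47. Hence x ≡ 16427 + 22491·47 = 1073504 (mod 1326969).

1073504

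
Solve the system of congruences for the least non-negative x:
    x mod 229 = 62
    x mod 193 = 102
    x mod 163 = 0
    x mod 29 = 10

117618355

Combine the congruences pairwise.
From x ≡ 62 (mod 229) write x = 62 + 229t. Substituting into x ≡ 102 (mod 193) gives 229t ≡ 40 (mod 193), and since 36⁻¹ ≡ 59 (mod 193), t ≡ 44. Hence x ≡ 62 + 229·44 = 10138 (mod 44197).
From x ≡ 10138 (mod 44197) write x = 10138 + 44197t. Substituting into x ≡ 0 (mod 163) gives 44197t ≡ 131 (mod 163), and since 24⁻¹ ≡ 34 (mod 163), t ≡ 53. Hence x ≡ 10138 + 44197·53 = 2352579 (mod 7204111).
From x ≡ 2352579 (mod 7204111) write x = 2352579 + 7204111t. Substituting into x ≡ 10 (mod 29) gives 7204111t ≡ 27 (mod 29), and since 18⁻¹ ≡ 21 (mod 29), t ≡ 16. Hence x ≡ 2352579 + 7204111·16 = 117618355 (mod 208919219).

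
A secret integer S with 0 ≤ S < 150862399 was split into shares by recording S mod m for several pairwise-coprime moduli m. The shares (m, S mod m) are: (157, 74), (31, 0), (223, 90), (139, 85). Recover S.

The moduli are pairwise coprime; N = 157·31·223·139 = 150862399.
N/157 = 960907; 960907 ≡ 67 (mod 157); 67·75 ≡ 1, so inverse 75.
N/31 = 4866529; 4866529 ≡ 25 (mod 31); 25·5 ≡ 1, so inverse 5.
N/223 = 676513; 676513 ≡ 154 (mod 223); 154·42 ≡ 1, so inverse 42.
N/139 = 1085341; 1085341 ≡ 29 (mod 139); 29·24 ≡ 1, so inverse 24.
S ≡ 74·960907·75 + 0·4866529·5 + 90·676513·42 + 85·1085341·24 = 10104348630.
10104348630 mod 150862399 = 147430296.

147430296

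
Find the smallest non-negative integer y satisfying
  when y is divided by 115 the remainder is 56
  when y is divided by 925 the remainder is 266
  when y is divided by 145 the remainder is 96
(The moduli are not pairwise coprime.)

365641

gcd(115, 925) = 5 and 5 | (266 − 56), so the pair is consistent; merging gives y ≡ 3966 (mod 21275), where 21275 = lcm(115, 925).
gcd(21275, 145) = 5 and 5 | (96 − 3966), so the pair is consistent; merging gives y ≡ 365641 (mod 616975), where 616975 = lcm(21275, 145).
The solution is unique modulo lcm(115, 925, 145) = 616975.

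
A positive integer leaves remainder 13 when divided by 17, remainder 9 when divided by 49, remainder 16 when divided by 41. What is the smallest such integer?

22402

The moduli are pairwise coprime; N = 17·49·41 = 34153.
N/17 = 2009; 2009 ≡ 3 (mod 17); 3·6 ≡ 1, so inverse 6.
N/49 = 697; 697 ≡ 11 (mod 49); 11·9 ≡ 1, so inverse 9.
N/41 = 833; 833 ≡ 13 (mod 41); 13·19 ≡ 1, so inverse 19.
a ≡ 13·2009·6 + 9·697·9 + 16·833·19 = 466391.
466391 mod 34153 = 22402.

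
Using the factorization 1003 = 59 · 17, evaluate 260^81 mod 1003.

Mod 59: 260 ≡ 24; by Fermat, exponent reduces to 81 mod 58 = 23; 24^23 ≡ 2 (mod 59).
Mod 17: 260 ≡ 5; by Fermat, exponent reduces to 81 mod 16 = 1; 5^1 ≡ 5 (mod 17).
Combine by CRT: x ≡ 2 (mod 59), x ≡ 5 (mod 17) ⇒ x ≡ 651 (mod 1003).

651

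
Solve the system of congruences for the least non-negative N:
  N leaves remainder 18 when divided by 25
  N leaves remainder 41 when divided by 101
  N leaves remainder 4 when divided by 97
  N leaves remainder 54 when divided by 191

1676843

From N ≡ 18 (mod 25) write N = 18 + 25t. Substituting into N ≡ 41 (mod 101) gives 25t ≡ 23 (mod 101), and since 25⁻¹ ≡ 97 (mod 101), t ≡ 9. Hence N ≡ 18 + 25·9 = 243 (mod 2525).
From N ≡ 243 (mod 2525) write N = 243 + 2525t. Substituting into N ≡ 4 (mod 97) gives 2525t ≡ 52 (mod 97), and since 3⁻¹ ≡ 65 (mod 97), t ≡ 82. Hence N ≡ 243 + 2525·82 = 207293 (mod 244925).
From N ≡ 207293 (mod 244925) write N = 207293 + 244925t. Substituting into N ≡ 54 (mod 191) gives 244925t ≡ 187 (mod 191), and since 63⁻¹ ≡ 94 (mod 191), t ≡ 6. Hence N ≡ 207293 + 244925·6 = 1676843 (mod 46780675).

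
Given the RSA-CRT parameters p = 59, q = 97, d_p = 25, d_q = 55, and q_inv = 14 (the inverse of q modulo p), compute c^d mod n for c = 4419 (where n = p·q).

1091

m₁ = c^(d_p) mod p: c ≡ 53 (mod 59), and 53^25 mod 59 = 29.
m₂ = c^(d_q) mod q: c ≡ 54 (mod 97), and 54^55 mod 97 = 24.
h = q_inv·(m₁ − m₂) mod p = 14·(29 − 24) mod 59 = 11.
m = m₂ + h·q = 24 + 11·97 = 1091.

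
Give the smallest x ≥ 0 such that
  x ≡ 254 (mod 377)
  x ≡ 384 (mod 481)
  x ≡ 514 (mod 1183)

gcd(377, 481) = 13 and 13 | (384 − 254), so the pair is consistent; merging gives x ≡ 3270 (mod 13949), where 13949 = lcm(377, 481).
gcd(13949, 1183) = 13 and 13 | (514 − 3270), so the pair is consistent; merging gives x ≡ 1161037 (mod 1269359), where 1269359 = lcm(13949, 1183).
The solution is unique modulo lcm(377, 481, 1183) = 1269359.

1161037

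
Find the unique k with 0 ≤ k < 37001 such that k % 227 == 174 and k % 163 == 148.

17426

Combine the congruences pairwise.
From k ≡ 174 (mod 227) write k = 174 + 227t. Substituting into k ≡ 148 (mod 163) gives 227t ≡ 137 (mod 163), and since 64⁻¹ ≡ 135 (mod 163), t ≡ 76. Hence k ≡ 174 + 227·76 = 17426 (mod 37001).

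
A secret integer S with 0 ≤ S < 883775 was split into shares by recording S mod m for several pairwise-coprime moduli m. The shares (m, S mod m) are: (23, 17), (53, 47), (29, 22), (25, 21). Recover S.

741146

The moduli are pairwise coprime; N = 23·53·29·25 = 883775.
N/23 = 38425; 38425 ≡ 15 (mod 23); 15·20 ≡ 1, so inverse 20.
N/53 = 16675; 16675 ≡ 33 (mod 53); 33·45 ≡ 1, so inverse 45.
N/29 = 30475; 30475 ≡ 25 (mod 29); 25·7 ≡ 1, so inverse 7.
N/25 = 35351; 35351 ≡ 1 (mod 25), inverse 1.
S ≡ 17·38425·20 + 47·16675·45 + 22·30475·7 + 21·35351·1 = 53767646.
53767646 mod 883775 = 741146.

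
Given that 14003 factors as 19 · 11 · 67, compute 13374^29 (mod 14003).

3899

Mod 19: 13374 ≡ 17; by Fermat, exponent reduces to 29 mod 18 = 11; 17^11 ≡ 4 (mod 19).
Mod 11: 13374 ≡ 9; by Fermat, exponent reduces to 29 mod 10 = 9; 9^9 ≡ 5 (mod 11).
Mod 67: 13374 ≡ 41; 41^29 ≡ 13 (mod 67).
Combine by CRT: x ≡ 4 (mod 19), x ≡ 5 (mod 11), x ≡ 13 (mod 67) ⇒ x ≡ 3899 (mod 14003).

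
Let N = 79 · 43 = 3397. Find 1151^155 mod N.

2047

Mod 79: 1151 ≡ 45; by Fermat, exponent reduces to 155 mod 78 = 77; 45^77 ≡ 72 (mod 79).
Mod 43: 1151 ≡ 33; by Fermat, exponent reduces to 155 mod 42 = 29; 33^29 ≡ 26 (mod 43).
Combine by CRT: x ≡ 72 (mod 79), x ≡ 26 (mod 43) ⇒ x ≡ 2047 (mod 3397).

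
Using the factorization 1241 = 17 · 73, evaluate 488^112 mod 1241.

Mod 17: 488 ≡ 12; since 16 | 112, by Fermat 12^112 ≡ 1 (mod 17).
Mod 73: 488 ≡ 50; by Fermat, exponent reduces to 112 mod 72 = 40; 50^40 ≡ 32 (mod 73).
Combine by CRT: x ≡ 1 (mod 17), x ≡ 32 (mod 73) ⇒ x ≡ 324 (mod 1241).

324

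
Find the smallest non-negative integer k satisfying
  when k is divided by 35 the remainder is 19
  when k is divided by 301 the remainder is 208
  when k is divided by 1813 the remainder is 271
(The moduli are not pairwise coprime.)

373749

Combine the congruences pairwise.
gcd(35, 301) = 7 and 7 | (208 − 19), so the pair is consistent; merging gives k ≡ 509 (mod 1505), where 1505 = lcm(35, 301).
gcd(1505, 1813) = 7 and 7 | (271 − 509), so the pair is consistent; merging gives k ≡ 373749 (mod 389795), where 389795 = lcm(1505, 1813).
The solution is unique modulo lcm(35, 301, 1813) = 389795.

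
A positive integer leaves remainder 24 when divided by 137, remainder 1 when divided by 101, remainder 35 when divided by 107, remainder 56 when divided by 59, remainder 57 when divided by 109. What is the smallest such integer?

From k ≡ 24 (mod 137) write k = 24 + 137t. Substituting into k ≡ 1 (mod 101) gives 137t ≡ 78 (mod 101), and since 36⁻¹ ≡ 87 (mod 101), t ≡ 19. Hence k ≡ 24 + 137·19 = 2627 (mod 13837).
From k ≡ 2627 (mod 13837) write k = 2627 + 13837t. Substituting into k ≡ 35 (mod 107) gives 13837t ≡ 83 (mod 107), and since 34⁻¹ ≡ 85 (mod 107), t ≡ 100. Hence k ≡ 2627 + 13837·100 = 1386327 (mod 1480559).
From k ≡ 1386327 (mod 1480559) write k = 1386327 + 1480559t. Substituting into k ≡ 56 (mod 59) gives 1480559t ≡ 52 (mod 59), and since 13⁻¹ ≡ 50 (mod 59), t ≡ 4. Hence k ≡ 1386327 + 1480559·4 = 7308563 (mod 87352981).
From k ≡ 7308563 (mod 87352981) write k = 7308563 + 87352981t. Substituting into k ≡ 57 (mod 109) gives 87352981t ≡ 53 (mod 109), and since 54⁻¹ ≡ 107 (mod 109), t ≡ 3. Hence k ≡ 7308563 + 87352981·3 = 269367506 (mod 9521474929).

269367506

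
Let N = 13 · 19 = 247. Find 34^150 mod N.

220

Mod 13: 34 ≡ 8; by Fermat, exponent reduces to 150 mod 12 = 6; 8^6 ≡ 12 (mod 13).
Mod 19: 34 ≡ 15; by Fermat, exponent reduces to 150 mod 18 = 6; 15^6 ≡ 11 (mod 19).
Combine by CRT: x ≡ 12 (mod 13), x ≡ 11 (mod 19) ⇒ x ≡ 220 (mod 247).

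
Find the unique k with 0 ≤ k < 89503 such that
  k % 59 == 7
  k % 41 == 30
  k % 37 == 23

19300

Combine the congruences pairwise.
From k ≡ 7 (mod 59) write k = 7 + 59t. Substituting into k ≡ 30 (mod 41) gives 59t ≡ 23 (mod 41), and since 18⁻¹ ≡ 16 (mod 41), t ≡ 40. Hence k ≡ 7 + 59·40 = 2367 (mod 2419).
From k ≡ 2367 (mod 2419) write k = 2367 + 2419t. Substituting into k ≡ 23 (mod 37) gives 2419t ≡ 24 (mod 37), and since 14⁻¹ ≡ 8 (mod 37), t ≡ 7. Hence k ≡ 2367 + 2419·7 = 19300 (mod 89503).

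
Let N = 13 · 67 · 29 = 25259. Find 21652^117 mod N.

16284

Mod 13: 21652 ≡ 7; by Fermat, exponent reduces to 117 mod 12 = 9; 7^9 ≡ 8 (mod 13).
Mod 67: 21652 ≡ 11; by Fermat, exponent reduces to 117 mod 66 = 51; 11^51 ≡ 3 (mod 67).
Mod 29: 21652 ≡ 18; by Fermat, exponent reduces to 117 mod 28 = 5; 18^5 ≡ 15 (mod 29).
Combine by CRT: x ≡ 8 (mod 13), x ≡ 3 (mod 67), x ≡ 15 (mod 29) ⇒ x ≡ 16284 (mod 25259).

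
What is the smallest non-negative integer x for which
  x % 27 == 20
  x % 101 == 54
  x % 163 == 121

From x ≡ 20 (mod 27) write x = 20 + 27t. Substituting into x ≡ 54 (mod 101) gives 27t ≡ 34 (mod 101), and since 27⁻¹ ≡ 15 (mod 101), t ≡ 5. Hence x ≡ 20 + 27·5 = 155 (mod 2727).
From x ≡ 155 (mod 2727) write x = 155 + 2727t. Substituting into x ≡ 121 (mod 163) gives 2727t ≡ 129 (mod 163), and since 119⁻¹ ≡ 100 (mod 163), t ≡ 23. Hence x ≡ 155 + 2727·23 = 62876 (mod 444501).

62876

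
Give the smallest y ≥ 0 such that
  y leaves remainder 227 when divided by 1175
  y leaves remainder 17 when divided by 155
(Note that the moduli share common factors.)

9627

gcd(1175, 155) = 5 and 5 | (17 − 227), so the pair is consistent; merging gives y ≡ 9627 (mod 36425), where 36425 = lcm(1175, 155).
The solution is unique modulo lcm(1175, 155) = 36425.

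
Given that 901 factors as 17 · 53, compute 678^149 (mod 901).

Mod 17: 678 ≡ 15; by Fermat, exponent reduces to 149 mod 16 = 5; 15^5 ≡ 2 (mod 17).
Mod 53: 678 ≡ 42; by Fermat, exponent reduces to 149 mod 52 = 45; 42^45 ≡ 36 (mod 53).
Combine by CRT: x ≡ 2 (mod 17), x ≡ 36 (mod 53) ⇒ x ≡ 36 (mod 901).

36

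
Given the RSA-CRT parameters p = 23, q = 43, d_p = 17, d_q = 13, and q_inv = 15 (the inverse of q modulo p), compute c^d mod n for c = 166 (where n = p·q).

m₁ = c^(d_p) mod p: c ≡ 5 (mod 23), and 5^17 mod 23 = 15.
m₂ = c^(d_q) mod q: c ≡ 37 (mod 43), and 37^13 mod 43 = 37.
h = q_inv·(m₁ − m₂) mod p = 15·(15 − 37) mod 23 = 15.
m = m₂ + h·q = 37 + 15·43 = 682.

682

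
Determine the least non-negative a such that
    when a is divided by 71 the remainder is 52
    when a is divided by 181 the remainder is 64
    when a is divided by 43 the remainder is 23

429034

From a ≡ 52 (mod 71) write a = 52 + 71t. Substituting into a ≡ 64 (mod 181) gives 71t ≡ 12 (mod 181), and since 71⁻¹ ≡ 51 (mod 181), t ≡ 69. Hence a ≡ 52 + 71·69 = 4951 (mod 12851).
From a ≡ 4951 (mod 12851) write a = 4951 + 12851t. Substituting into a ≡ 23 (mod 43) gives 12851t ≡ 17 (mod 43), and since 37⁻¹ ≡ 7 (mod 43), t ≡ 33. Hence a ≡ 4951 + 12851·33 = 429034 (mod 552593).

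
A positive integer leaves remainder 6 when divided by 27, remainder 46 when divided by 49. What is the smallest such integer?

438

From t ≡ 6 (mod 27) write t = 6 + 27s. Substituting into t ≡ 46 (mod 49) gives 27s ≡ 40 (mod 49), and since 27⁻¹ ≡ 20 (mod 49), s ≡ 16. Hence t ≡ 6 + 27·16 = 438 (mod 1323).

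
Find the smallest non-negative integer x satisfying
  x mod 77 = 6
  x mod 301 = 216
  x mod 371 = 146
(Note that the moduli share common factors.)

Combine the congruences pairwise.
gcd(77, 301) = 7 and 7 | (216 − 6), so the pair is consistent; merging gives x ≡ 2624 (mod 3311), where 3311 = lcm(77, 301).
gcd(3311, 371) = 7 and 7 | (146 − 2624), so the pair is consistent; merging gives x ≡ 32423 (mod 175483), where 175483 = lcm(3311, 371).
The solution is unique modulo lcm(77, 301, 371) = 175483.

32423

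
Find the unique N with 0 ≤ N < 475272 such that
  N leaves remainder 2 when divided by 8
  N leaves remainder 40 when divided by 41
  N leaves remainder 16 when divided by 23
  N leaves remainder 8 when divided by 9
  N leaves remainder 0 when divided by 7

125090

From N ≡ 2 (mod 8) write N = 2 + 8t. Substituting into N ≡ 40 (mod 41) gives 8t ≡ 38 (mod 41), and since 8⁻¹ ≡ 36 (mod 41), t ≡ 15. Hence N ≡ 2 + 8·15 = 122 (mod 328).
From N ≡ 122 (mod 328) write N = 122 + 328t. Substituting into N ≡ 16 (mod 23) gives 328t ≡ 9 (mod 23), and since 6⁻¹ ≡ 4 (mod 23), t ≡ 13. Hence N ≡ 122 + 328·13 = 4386 (mod 7544).
From N ≡ 4386 (mod 7544) write N = 4386 + 7544t. Substituting into N ≡ 8 (mod 9) gives 7544t ≡ 5 (mod 9), and since 2⁻¹ ≡ 5 (mod 9), t ≡ 7. Hence N ≡ 4386 + 7544·7 = 57194 (mod 67896).
From N ≡ 57194 (mod 67896) write N = 57194 + 67896t. Substituting into N ≡ 0 (mod 7) gives 67896t ≡ 3 (mod 7), and since 3⁻¹ ≡ 5 (mod 7), t ≡ 1. Hence N ≡ 57194 + 67896·1 = 125090 (mod 475272).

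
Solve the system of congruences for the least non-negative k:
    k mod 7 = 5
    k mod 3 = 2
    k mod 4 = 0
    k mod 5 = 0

Combine the congruences pairwise.
From k ≡ 5 (mod 7) write k = 5 + 7t. Substituting into k ≡ 2 (mod 3) gives 7t ≡ 0 (mod 3), and since 1⁻¹ ≡ 1 (mod 3), t ≡ 0. Hence k ≡ 5 + 7·0 = 5 (mod 21).
From k ≡ 5 (mod 21) write k = 5 + 21t. Substituting into k ≡ 0 (mod 4) gives 21t ≡ 3 (mod 4), and since 1⁻¹ ≡ 1 (mod 4), t ≡ 3. Hence k ≡ 5 + 21·3 = 68 (mod 84).
From k ≡ 68 (mod 84) write k = 68 + 84t. Substituting into k ≡ 0 (mod 5) gives 84t ≡ 2 (mod 5), and since 4⁻¹ ≡ 4 (mod 5), t ≡ 3. Hence k ≡ 68 + 84·3 = 320 (mod 420).

320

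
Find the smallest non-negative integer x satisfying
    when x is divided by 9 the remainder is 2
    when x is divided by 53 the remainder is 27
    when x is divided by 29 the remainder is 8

13754

The moduli are pairwise coprime; N = 9·53·29 = 13833.
N/9 = 1537; 1537 ≡ 7 (mod 9); 7·4 ≡ 1, so inverse 4.
N/53 = 261; 261 ≡ 49 (mod 53); 49·13 ≡ 1, so inverse 13.
N/29 = 477; 477 ≡ 13 (mod 29); 13·9 ≡ 1, so inverse 9.
x ≡ 2·1537·4 + 27·261·13 + 8·477·9 = 138251.
138251 mod 13833 = 13754.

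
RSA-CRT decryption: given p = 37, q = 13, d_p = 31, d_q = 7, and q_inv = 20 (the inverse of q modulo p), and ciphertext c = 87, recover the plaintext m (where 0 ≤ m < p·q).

425

m₁ = c^(d_p) mod p: c ≡ 13 (mod 37), and 13^31 mod 37 = 18.
m₂ = c^(d_q) mod q: c ≡ 9 (mod 13), and 9^7 mod 13 = 9.
h = q_inv·(m₁ − m₂) mod p = 20·(18 − 9) mod 37 = 32.
m = m₂ + h·q = 9 + 32·13 = 425.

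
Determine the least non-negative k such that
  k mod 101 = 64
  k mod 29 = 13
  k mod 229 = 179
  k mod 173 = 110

The moduli are pairwise coprime; N = 101·29·229·173 = 116038193.
N/101 = 1148893; 1148893 ≡ 18 (mod 101); 18·73 ≡ 1, so inverse 73.
N/29 = 4001317; 4001317 ≡ 13 (mod 29); 13·9 ≡ 1, so inverse 9.
N/229 = 506717; 506717 ≡ 169 (mod 229); 169·187 ≡ 1, so inverse 187.
N/173 = 670741; 670741 ≡ 20 (mod 173); 20·26 ≡ 1, so inverse 26.
k ≡ 64·1148893·73 + 13·4001317·9 + 179·506717·187 + 110·670741·26 = 24715439586.
24715439586 mod 116038193 = 115342670.

115342670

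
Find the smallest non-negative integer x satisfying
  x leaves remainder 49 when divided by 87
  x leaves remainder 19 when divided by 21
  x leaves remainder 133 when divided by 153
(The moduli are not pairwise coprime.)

22930

gcd(87, 21) = 3 and 3 | (19 − 49), so the pair is consistent; merging gives x ≡ 397 (mod 609), where 609 = lcm(87, 21).
gcd(609, 153) = 3 and 3 | (133 − 397), so the pair is consistent; merging gives x ≡ 22930 (mod 31059), where 31059 = lcm(609, 153).
The solution is unique modulo lcm(87, 21, 153) = 31059.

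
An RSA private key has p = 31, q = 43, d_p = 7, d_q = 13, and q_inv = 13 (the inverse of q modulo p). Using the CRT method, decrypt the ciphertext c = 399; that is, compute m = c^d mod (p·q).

m₁ = c^(d_p) mod p: c ≡ 27 (mod 31), and 27^7 mod 31 = 15.
m₂ = c^(d_q) mod q: c ≡ 12 (mod 43), and 12^13 mod 43 = 3.
h = q_inv·(m₁ − m₂) mod p = 13·(15 − 3) mod 31 = 1.
m = m₂ + h·q = 3 + 1·43 = 46.

46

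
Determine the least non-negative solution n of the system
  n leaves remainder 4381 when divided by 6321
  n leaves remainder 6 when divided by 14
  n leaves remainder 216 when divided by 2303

73912

Combine the congruences pairwise.
gcd(6321, 14) = 7 and 7 | (6 − 4381), so the pair is consistent; merging gives n ≡ 10702 (mod 12642), where 12642 = lcm(6321, 14).
gcd(12642, 2303) = 49 and 49 | (216 − 10702), so the pair is consistent; merging gives n ≡ 73912 (mod 594174), where 594174 = lcm(12642, 2303).
The solution is unique modulo lcm(6321, 14, 2303) = 594174.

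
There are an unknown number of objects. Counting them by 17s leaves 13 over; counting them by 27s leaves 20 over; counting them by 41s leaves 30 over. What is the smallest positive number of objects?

1424

The moduli are pairwise coprime; M = 17·27·41 = 18819.
M/17 = 1107; 1107 ≡ 2 (mod 17); 2·9 ≡ 1, so inverse 9.
M/27 = 697; 697 ≡ 22 (mod 27); 22·16 ≡ 1, so inverse 16.
M/41 = 459; 459 ≡ 8 (mod 41); 8·36 ≡ 1, so inverse 36.
N ≡ 13·1107·9 + 20·697·16 + 30·459·36 = 848279.
848279 mod 18819 = 1424.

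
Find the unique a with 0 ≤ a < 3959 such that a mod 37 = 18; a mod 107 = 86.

From a ≡ 18 (mod 37) write a = 18 + 37t. Substituting into a ≡ 86 (mod 107) gives 37t ≡ 68 (mod 107), and since 37⁻¹ ≡ 81 (mod 107), t ≡ 51. Hence a ≡ 18 + 37·51 = 1905 (mod 3959).

1905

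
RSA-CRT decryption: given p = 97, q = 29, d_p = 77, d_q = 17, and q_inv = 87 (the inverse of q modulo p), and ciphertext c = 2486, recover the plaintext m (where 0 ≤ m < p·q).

m₁ = c^(d_p) mod p: c ≡ 61 (mod 97), and 61^77 mod 97 = 35.
m₂ = c^(d_q) mod q: c ≡ 21 (mod 29), and 21^17 mod 29 = 19.
h = q_inv·(m₁ − m₂) mod p = 87·(35 − 19) mod 97 = 34.
m = m₂ + h·q = 19 + 34·29 = 1005.

1005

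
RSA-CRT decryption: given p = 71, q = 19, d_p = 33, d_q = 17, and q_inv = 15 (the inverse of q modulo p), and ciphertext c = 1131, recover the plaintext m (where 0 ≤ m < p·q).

m₁ = c^(d_p) mod p: c ≡ 66 (mod 71), and 66^33 mod 71 = 17.
m₂ = c^(d_q) mod q: c ≡ 10 (mod 19), and 10^17 mod 19 = 2.
h = q_inv·(m₁ − m₂) mod p = 15·(17 − 2) mod 71 = 12.
m = m₂ + h·q = 2 + 12·19 = 230.

230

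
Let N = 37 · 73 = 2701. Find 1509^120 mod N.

1

Mod 37: 1509 ≡ 29; by Fermat, exponent reduces to 120 mod 36 = 12; 29^12 ≡ 1 (mod 37).
Mod 73: 1509 ≡ 49; by Fermat, exponent reduces to 120 mod 72 = 48; 49^48 ≡ 1 (mod 73).
Combine by CRT: x ≡ 1 (mod 37), x ≡ 1 (mod 73) ⇒ x ≡ 1 (mod 2701).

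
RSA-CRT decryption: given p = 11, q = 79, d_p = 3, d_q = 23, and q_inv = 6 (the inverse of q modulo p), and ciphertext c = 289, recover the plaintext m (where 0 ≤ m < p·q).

m₁ = c^(d_p) mod p: c ≡ 3 (mod 11), and 3^3 mod 11 = 5.
m₂ = c^(d_q) mod q: c ≡ 52 (mod 79), and 52^23 mod 79 = 46.
h = q_inv·(m₁ − m₂) mod p = 6·(5 − 46) mod 11 = 7.
m = m₂ + h·q = 46 + 7·79 = 599.

599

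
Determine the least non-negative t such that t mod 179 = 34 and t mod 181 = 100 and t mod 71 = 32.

1711274

The moduli are pairwise coprime; N = 179·181·71 = 2300329.
N/179 = 12851; 12851 ≡ 142 (mod 179); 142·29 ≡ 1, so inverse 29.
N/181 = 12709; 12709 ≡ 39 (mod 181); 39·65 ≡ 1, so inverse 65.
N/71 = 32399; 32399 ≡ 23 (mod 71); 23·34 ≡ 1, so inverse 34.
t ≡ 34·12851·29 + 100·12709·65 + 32·32399·34 = 130529698.
130529698 mod 2300329 = 1711274.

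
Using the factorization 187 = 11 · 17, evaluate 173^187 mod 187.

Mod 11: 173 ≡ 8; by Fermat, exponent reduces to 187 mod 10 = 7; 8^7 ≡ 2 (mod 11).
Mod 17: 173 ≡ 3; by Fermat, exponent reduces to 187 mod 16 = 11; 3^11 ≡ 7 (mod 17).
Combine by CRT: x ≡ 2 (mod 11), x ≡ 7 (mod 17) ⇒ x ≡ 24 (mod 187).

24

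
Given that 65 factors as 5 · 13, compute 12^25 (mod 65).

Mod 5: 12 ≡ 2; by Fermat, exponent reduces to 25 mod 4 = 1; 2^1 ≡ 2 (mod 5).
Mod 13: 12 ≡ 12; by Fermat, exponent reduces to 25 mod 12 = 1; 12^1 ≡ 12 (mod 13).
Combine by CRT: x ≡ 2 (mod 5), x ≡ 12 (mod 13) ⇒ x ≡ 12 (mod 65).

12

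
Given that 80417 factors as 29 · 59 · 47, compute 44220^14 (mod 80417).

Mod 29: 44220 ≡ 24; 24^14 ≡ 1 (mod 29).
Mod 59: 44220 ≡ 29; 29^14 ≡ 36 (mod 59).
Mod 47: 44220 ≡ 40; 40^14 ≡ 34 (mod 47).
Combine by CRT: x ≡ 1 (mod 29), x ≡ 36 (mod 59), x ≡ 34 (mod 47) ⇒ x ≡ 35613 (mod 80417).

35613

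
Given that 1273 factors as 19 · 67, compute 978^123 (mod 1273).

Mod 19: 978 ≡ 9; by Fermat, exponent reduces to 123 mod 18 = 15; 9^15 ≡ 11 (mod 19).
Mod 67: 978 ≡ 40; by Fermat, exponent reduces to 123 mod 66 = 57; 40^57 ≡ 59 (mod 67).
Combine by CRT: x ≡ 11 (mod 19), x ≡ 59 (mod 67) ⇒ x ≡ 1265 (mod 1273).

1265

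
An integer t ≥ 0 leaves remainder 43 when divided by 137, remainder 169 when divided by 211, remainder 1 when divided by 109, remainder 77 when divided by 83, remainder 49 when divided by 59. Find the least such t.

From t ≡ 43 (mod 137) write t = 43 + 137s. Substituting into t ≡ 169 (mod 211) gives 137s ≡ 126 (mod 211), and since 137⁻¹ ≡ 134 (mod 211), s ≡ 4. Hence t ≡ 43 + 137·4 = 591 (mod 28907).
From t ≡ 591 (mod 28907) write t = 591 + 28907s. Substituting into t ≡ 1 (mod 109) gives 28907s ≡ 64 (mod 109), and since 22⁻¹ ≡ 5 (mod 109), s ≡ 102. Hence t ≡ 591 + 28907·102 = 2949105 (mod 3150863).
From t ≡ 2949105 (mod 3150863) write t = 2949105 + 3150863s. Substituting into t ≡ 77 (mod 83) gives 3150863s ≡ 45 (mod 83), and since 17⁻¹ ≡ 44 (mod 83), s ≡ 71. Hence t ≡ 2949105 + 3150863·71 = 226660378 (mod 261521629).
From t ≡ 226660378 (mod 261521629) write t = 226660378 + 261521629s. Substituting into t ≡ 49 (mod 59) gives 261521629s ≡ 30 (mod 59), and since 58⁻¹ ≡ 58 (mod 59), s ≡ 29. Hence t ≡ 226660378 + 261521629·29 = 7810787619 (mod 15429776111).

7810787619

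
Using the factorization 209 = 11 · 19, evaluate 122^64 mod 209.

Mod 11: 122 ≡ 1; by Fermat, exponent reduces to 64 mod 10 = 4; 1^4 ≡ 1 (mod 11).
Mod 19: 122 ≡ 8; by Fermat, exponent reduces to 64 mod 18 = 10; 8^10 ≡ 11 (mod 19).
Combine by CRT: x ≡ 1 (mod 11), x ≡ 11 (mod 19) ⇒ x ≡ 144 (mod 209).

144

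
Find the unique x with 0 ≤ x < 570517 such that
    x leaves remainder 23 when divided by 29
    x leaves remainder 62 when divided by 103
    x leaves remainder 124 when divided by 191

316993

The moduli are pairwise coprime; N = 29·103·191 = 570517.
N/29 = 19673; 19673 ≡ 11 (mod 29); 11·8 ≡ 1, so inverse 8.
N/103 = 5539; 5539 ≡ 80 (mod 103); 80·94 ≡ 1, so inverse 94.
N/191 = 2987; 2987 ≡ 122 (mod 191); 122·155 ≡ 1, so inverse 155.
x ≡ 23·19673·8 + 62·5539·94 + 124·2987·155 = 93311264.
93311264 mod 570517 = 316993.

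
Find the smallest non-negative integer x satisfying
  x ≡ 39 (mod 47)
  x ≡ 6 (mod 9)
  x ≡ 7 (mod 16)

4551

From x ≡ 39 (mod 47) write x = 39 + 47t. Substituting into x ≡ 6 (mod 9) gives 47t ≡ 3 (mod 9), and since 2⁻¹ ≡ 5 (mod 9), t ≡ 6. Hence x ≡ 39 + 47·6 = 321 (mod 423).
From x ≡ 321 (mod 423) write x = 321 + 423t. Substituting into x ≡ 7 (mod 16) gives 423t ≡ 6 (mod 16), and since 7⁻¹ ≡ 7 (mod 16), t ≡ 10. Hence x ≡ 321 + 423·10 = 4551 (mod 6768).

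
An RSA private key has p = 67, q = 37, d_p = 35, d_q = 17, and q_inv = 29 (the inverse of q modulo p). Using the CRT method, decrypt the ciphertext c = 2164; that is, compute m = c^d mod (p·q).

m₁ = c^(d_p) mod p: c ≡ 20 (mod 67), and 20^35 mod 67 = 2.
m₂ = c^(d_q) mod q: c ≡ 18 (mod 37), and 18^17 mod 37 = 2.
h = q_inv·(m₁ − m₂) mod p = 29·(2 − 2) mod 67 = 0.
m = m₂ + h·q = 2 + 0·37 = 2.

2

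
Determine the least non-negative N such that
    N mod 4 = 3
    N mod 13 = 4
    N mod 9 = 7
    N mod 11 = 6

1447

Combine the congruences pairwise.
From N ≡ 3 (mod 4) write N = 3 + 4t. Substituting into N ≡ 4 (mod 13) gives 4t ≡ 1 (mod 13), and since 4⁻¹ ≡ 10 (mod 13), t ≡ 10. Hence N ≡ 3 + 4·10 = 43 (mod 52).
From N ≡ 43 (mod 52) write N = 43 + 52t. Substituting into N ≡ 7 (mod 9) gives 52t ≡ 0 (mod 9), and since 7⁻¹ ≡ 4 (mod 9), t ≡ 0. Hence N ≡ 43 + 52·0 = 43 (mod 468).
From N ≡ 43 (mod 468) write N = 43 + 468t. Substituting into N ≡ 6 (mod 11) gives 468t ≡ 7 (mod 11), and since 6⁻¹ ≡ 2 (mod 11), t ≡ 3. Hence N ≡ 43 + 468·3 = 1447 (mod 5148).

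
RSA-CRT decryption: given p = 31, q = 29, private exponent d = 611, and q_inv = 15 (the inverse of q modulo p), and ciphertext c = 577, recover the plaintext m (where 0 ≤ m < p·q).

d_p = d mod (p−1) = 611 mod 30 = 11; d_q = d mod (q−1) = 23.
m₁ = c^(d_p) mod p: c ≡ 19 (mod 31), and 19^11 mod 31 = 10.
m₂ = c^(d_q) mod q: c ≡ 26 (mod 29), and 26^23 mod 29 = 21.
h = q_inv·(m₁ − m₂) mod p = 15·(10 − 21) mod 31 = 21.
m = m₂ + h·q = 21 + 21·29 = 630.

630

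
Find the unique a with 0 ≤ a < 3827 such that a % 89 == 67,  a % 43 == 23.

Combine the congruences pairwise.
From a ≡ 67 (mod 89) write a = 67 + 89t. Substituting into a ≡ 23 (mod 43) gives 89t ≡ 42 (mod 43), and since 3⁻¹ ≡ 29 (mod 43), t ≡ 14. Hence a ≡ 67 + 89·14 = 1313 (mod 3827).

1313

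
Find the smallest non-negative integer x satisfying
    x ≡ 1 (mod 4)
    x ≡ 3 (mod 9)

From x ≡ 1 (mod 4) write x = 1 + 4t. Substituting into x ≡ 3 (mod 9) gives 4t ≡ 2 (mod 9), and since 4⁻¹ ≡ 7 (mod 9), t ≡ 5. Hence x ≡ 1 + 4·5 = 21 (mod 36).

21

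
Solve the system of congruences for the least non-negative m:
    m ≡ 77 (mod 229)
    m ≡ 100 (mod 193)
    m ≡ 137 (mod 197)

5216697

The moduli are pairwise coprime; N = 229·193·197 = 8706809.
N/229 = 38021; 38021 ≡ 7 (mod 229); 7·131 ≡ 1, so inverse 131.
N/193 = 45113; 45113 ≡ 144 (mod 193); 144·63 ≡ 1, so inverse 63.
N/197 = 44197; 44197 ≡ 69 (mod 197); 69·20 ≡ 1, so inverse 20.
m ≡ 77·38021·131 + 100·45113·63 + 137·44197·20 = 788829507.
788829507 mod 8706809 = 5216697.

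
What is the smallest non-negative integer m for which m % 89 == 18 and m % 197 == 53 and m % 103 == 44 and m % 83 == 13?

73331924

The moduli are pairwise coprime; N = 89·197·103·83 = 149889617.
N/89 = 1684153; 1684153 ≡ 6 (mod 89); 6·15 ≡ 1, so inverse 15.
N/197 = 760861; 760861 ≡ 47 (mod 197); 47·109 ≡ 1, so inverse 109.
N/103 = 1455239; 1455239 ≡ 55 (mod 103); 55·15 ≡ 1, so inverse 15.
N/83 = 1805899; 1805899 ≡ 68 (mod 83); 68·11 ≡ 1, so inverse 11.
m ≡ 18·1684153·15 + 53·760861·109 + 44·1455239·15 + 13·1805899·11 = 6068916604.
6068916604 mod 149889617 = 73331924.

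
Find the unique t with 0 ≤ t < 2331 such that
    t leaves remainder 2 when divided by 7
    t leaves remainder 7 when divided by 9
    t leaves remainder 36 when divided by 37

961

Combine the congruences pairwise.
From t ≡ 2 (mod 7) write t = 2 + 7s. Substituting into t ≡ 7 (mod 9) gives 7s ≡ 5 (mod 9), and since 7⁻¹ ≡ 4 (mod 9), s ≡ 2. Hence t ≡ 2 + 7·2 = 16 (mod 63).
From t ≡ 16 (mod 63) write t = 16 + 63s. Substituting into t ≡ 36 (mod 37) gives 63s ≡ 20 (mod 37), and since 26⁻¹ ≡ 10 (mod 37), s ≡ 15. Hence t ≡ 16 + 63·15 = 961 (mod 2331).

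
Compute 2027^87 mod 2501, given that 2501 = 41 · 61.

Mod 41: 2027 ≡ 18; by Fermat, exponent reduces to 87 mod 40 = 7; 18^7 ≡ 37 (mod 41).
Mod 61: 2027 ≡ 14; by Fermat, exponent reduces to 87 mod 60 = 27; 14^27 ≡ 60 (mod 61).
Combine by CRT: x ≡ 37 (mod 41), x ≡ 60 (mod 61) ⇒ x ≡ 365 (mod 2501).

365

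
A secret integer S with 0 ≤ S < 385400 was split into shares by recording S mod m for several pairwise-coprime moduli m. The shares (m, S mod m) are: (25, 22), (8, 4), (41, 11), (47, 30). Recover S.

300172

From S ≡ 22 (mod 25) write S = 22 + 25t. Substituting into S ≡ 4 (mod 8) gives 25t ≡ 6 (mod 8), and since 1⁻¹ ≡ 1 (mod 8), t ≡ 6. Hence S ≡ 22 + 25·6 = 172 (mod 200).
From S ≡ 172 (mod 200) write S = 172 + 200t. Substituting into S ≡ 11 (mod 41) gives 200t ≡ 3 (mod 41), and since 36⁻¹ ≡ 8 (mod 41), t ≡ 24. Hence S ≡ 172 + 200·24 = 4972 (mod 8200).
From S ≡ 4972 (mod 8200) write S = 4972 + 8200t. Substituting into S ≡ 30 (mod 47) gives 8200t ≡ 40 (mod 47), and since 22⁻¹ ≡ 15 (mod 47), t ≡ 36. Hence S ≡ 4972 + 8200·36 = 300172 (mod 385400).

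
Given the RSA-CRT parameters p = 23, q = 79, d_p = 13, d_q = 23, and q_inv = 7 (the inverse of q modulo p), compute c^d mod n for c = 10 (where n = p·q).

m₁ = c^(d_p) mod p: c ≡ 10 (mod 23), and 10^13 mod 23 = 15.
m₂ = c^(d_q) mod q: c ≡ 10 (mod 79), and 10^23 mod 79 = 38.
h = q_inv·(m₁ − m₂) mod p = 7·(15 − 38) mod 23 = 0.
m = m₂ + h·q = 38 + 0·79 = 38.

38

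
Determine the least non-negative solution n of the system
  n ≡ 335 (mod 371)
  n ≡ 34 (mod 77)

2190

Combine the congruences pairwise.
gcd(371, 77) = 7 and 7 | (34 − 335), so the pair is consistent; merging gives n ≡ 2190 (mod 4081), where 4081 = lcm(371, 77).
The solution is unique modulo lcm(371, 77) = 4081.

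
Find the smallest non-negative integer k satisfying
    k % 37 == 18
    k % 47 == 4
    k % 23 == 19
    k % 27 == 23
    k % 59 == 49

27220289

From k ≡ 18 (mod 37) write k = 18 + 37t. Substituting into k ≡ 4 (mod 47) gives 37t ≡ 33 (mod 47), and since 37⁻¹ ≡ 14 (mod 47), t ≡ 39. Hence k ≡ 18 + 37·39 = 1461 (mod 1739).
From k ≡ 1461 (mod 1739) write k = 1461 + 1739t. Substituting into k ≡ 19 (mod 23) gives 1739t ≡ 7 (mod 23), and since 14⁻¹ ≡ 5 (mod 23), t ≡ 12. Hence k ≡ 1461 + 1739·12 = 22329 (mod 39997).
From k ≡ 22329 (mod 39997) write k = 22329 + 39997t. Substituting into k ≡ 23 (mod 27) gives 39997t ≡ 23 (mod 27), and since 10⁻¹ ≡ 19 (mod 27), t ≡ 5. Hence k ≡ 22329 + 39997·5 = 222314 (mod 1079919).
From k ≡ 222314 (mod 1079919) write k = 222314 + 1079919t. Substituting into k ≡ 49 (mod 59) gives 1079919t ≡ 47 (mod 59), and since 42⁻¹ ≡ 52 (mod 59), t ≡ 25. Hence k ≡ 222314 + 1079919·25 = 27220289 (mod 63715221).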